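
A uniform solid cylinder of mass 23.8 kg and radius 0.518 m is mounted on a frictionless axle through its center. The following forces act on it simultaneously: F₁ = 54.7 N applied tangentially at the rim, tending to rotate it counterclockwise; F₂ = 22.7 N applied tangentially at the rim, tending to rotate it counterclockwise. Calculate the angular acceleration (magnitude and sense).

α ≈ 12.6 rad/s², counterclockwise

I = ½MR² = (1/2)(23.8)(0.518)² = 3.193 kg·m².
Taking counterclockwise as positive: τ₁ = +(54.7)(0.518) = +28.33 N·m; τ₂ = +(22.7)(0.518) = +11.76 N·m.
Net torque τ = 40.09 N·m.
α = τ/I = 40.09/3.193 = 12.56 rad/s².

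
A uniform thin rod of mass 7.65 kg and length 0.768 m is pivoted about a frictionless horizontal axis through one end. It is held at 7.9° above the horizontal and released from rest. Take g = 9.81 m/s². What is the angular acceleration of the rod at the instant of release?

About the pivot, I = (1/3)ML² = (1/3)(7.65)(0.768)² = 1.504 kg·m².
The weight acts at the center, a distance L/2 = 0.3840 m from the pivot; τ = Mg(L/2) cos 7.9° = 28.54 N·m.
α = τ/I = 28.54/1.504 = 18.98 rad/s².

α ≈ 19.0 rad/s²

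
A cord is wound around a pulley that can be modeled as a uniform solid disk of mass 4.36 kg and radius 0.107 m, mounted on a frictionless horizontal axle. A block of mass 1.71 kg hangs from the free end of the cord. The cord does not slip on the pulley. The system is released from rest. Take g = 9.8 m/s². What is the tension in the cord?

I = ½MR² = (1/2)(4.36)(0.107)² = 0.02496 kg·m².
Block: mg − T = ma. Pulley: TR = Iα. No-slip: a = αR, so T = (I/R²)a = 2.180·a.
Then mg = (m + 2.180)a, so a = (1.71)(9.8)/(1.71 + 2.180) = 4.308 m/s².
T = 2.180·a = 9.391 N.

T ≈ 9.39 N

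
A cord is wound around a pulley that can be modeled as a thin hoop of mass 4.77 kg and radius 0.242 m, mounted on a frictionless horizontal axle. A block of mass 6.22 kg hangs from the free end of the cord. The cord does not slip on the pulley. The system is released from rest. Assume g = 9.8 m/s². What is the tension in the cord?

I = MR² = (4.77)(0.242)² = 0.2794 kg·m².
Block: mg − T = ma. Pulley: TR = Iα. No-slip: a = αR, so T = (I/R²)a = 4.770·a.
Then mg = (m + 4.770)a, so a = (6.22)(9.8)/(6.22 + 4.770) = 5.546 m/s².
T = 4.770·a = 26.46 N.

T ≈ 26.5 N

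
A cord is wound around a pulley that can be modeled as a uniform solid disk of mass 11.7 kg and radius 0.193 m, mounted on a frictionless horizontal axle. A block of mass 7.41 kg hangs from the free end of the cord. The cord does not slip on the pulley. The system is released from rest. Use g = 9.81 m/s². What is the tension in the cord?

T ≈ 32.1 N

I = ½MR² = (1/2)(11.7)(0.193)² = 0.2179 kg·m².
Block: mg − T = ma. Pulley: TR = Iα. No-slip: a = αR, so T = (I/R²)a = 5.850·a.
Then mg = (m + 5.850)a, so a = (7.41)(9.81)/(7.41 + 5.850) = 5.482 m/s².
T = 5.850·a = 32.07 N.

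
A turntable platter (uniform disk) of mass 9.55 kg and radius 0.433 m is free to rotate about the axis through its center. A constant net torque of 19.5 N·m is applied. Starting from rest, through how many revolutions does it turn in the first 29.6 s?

I = ½MR² = (1/2)(9.55)(0.433)² = 0.8953 kg·m².
α = τ/I = 19.5/0.8953 = 21.78 rad/s².
θ = ½αt² = ½(21.78)(29.6)² = 9542 rad.
Revolutions = θ/(2π) = 1519.

≈ 1520 revolutions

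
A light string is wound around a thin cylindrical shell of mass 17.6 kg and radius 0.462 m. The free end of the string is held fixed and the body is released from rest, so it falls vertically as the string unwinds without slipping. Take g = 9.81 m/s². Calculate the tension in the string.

T ≈ 86.3 N

Translation: Mg − T = Ma. Rotation about the center: TR = Iα with I = MR².
With a = αR: T = (I/R²)a = M a, so Mg = (1 + 1.000)Ma.
a = g/(1 + 1.000) = 9.81/2.000 = 4.905 m/s².
T = 1.000·M·a = (1.000)(17.6)(4.905) = 86.33 N.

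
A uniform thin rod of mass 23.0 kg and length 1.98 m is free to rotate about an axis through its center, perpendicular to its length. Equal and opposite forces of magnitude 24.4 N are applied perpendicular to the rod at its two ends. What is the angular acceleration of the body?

I = (1/12)ML² = (1/12)(23.0)(1.98)² = 7.514 kg·m².
The couple gives τ = F·(L/2) + F·(L/2) = F L = (24.4)(1.98) = 48.31 N·m.
From τ = Iα: α = 48.31/7.514 = 6.430 rad/s².

α ≈ 6.43 rad/s²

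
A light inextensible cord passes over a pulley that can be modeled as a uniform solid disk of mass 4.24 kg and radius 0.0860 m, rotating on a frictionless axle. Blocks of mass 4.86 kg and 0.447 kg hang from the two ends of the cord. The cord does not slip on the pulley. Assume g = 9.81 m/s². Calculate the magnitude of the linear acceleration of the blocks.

I = ½MR² = (1/2)(4.24)(0.0860)² = 0.01568 kg·m².
Heavier block: m₁g − T₁ = m₁a. Lighter block: T₂ − m₂g = m₂a.
Pulley: (T₁ − T₂)R = Iα = I(a/R), so T₁ − T₂ = (I/R²)a = (1/2)M_p a = 2.120·a.
Adding the three: (m₁ − m₂)g = (m₁ + m₂ + 2.120)a, so a = (4.86 − 0.447)(9.81)/(4.86 + 0.447 + 2.120) = 5.829 m/s².

a ≈ 5.83 m/s²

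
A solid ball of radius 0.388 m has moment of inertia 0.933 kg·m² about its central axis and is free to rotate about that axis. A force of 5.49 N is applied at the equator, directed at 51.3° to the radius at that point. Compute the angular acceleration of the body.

α ≈ 1.78 rad/s²

Only the tangential component produces torque: τ = F R sinθ = (5.49)(0.388) sin 51.3° = 1.662 N·m.
From τ = Iα: α = 1.662/0.9330 = 1.782 rad/s².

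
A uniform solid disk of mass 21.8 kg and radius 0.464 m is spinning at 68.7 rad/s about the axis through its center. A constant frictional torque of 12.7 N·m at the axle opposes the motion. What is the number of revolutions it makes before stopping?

≈ 69.4 revolutions

I = ½MR² = (1/2)(21.8)(0.464)² = 2.347 kg·m².
The net torque has magnitude 12.7 N·m, opposing ω.
|α| = τ/I = 12.70/2.347 = 5.412 rad/s² (deceleration).
ω² = ω₀² − 2|α|θ with ω = 0 ⇒ θ = ω₀²/(2|α|) = 436.1 rad = 69.40 rev.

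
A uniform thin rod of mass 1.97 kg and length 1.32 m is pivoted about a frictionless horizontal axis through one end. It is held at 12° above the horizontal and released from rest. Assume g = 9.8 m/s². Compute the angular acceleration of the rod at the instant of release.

α ≈ 10.9 rad/s²

About the pivot, I = (1/3)ML² = (1/3)(1.97)(1.32)² = 1.144 kg·m².
The weight acts at the center, a distance L/2 = 0.6600 m from the pivot; τ = Mg(L/2) cos 12° = 12.46 N·m.
α = τ/I = 12.46/1.144 = 10.89 rad/s².
(Equivalently α = (3g/(2L)) cos 12° = 10.89 rad/s².)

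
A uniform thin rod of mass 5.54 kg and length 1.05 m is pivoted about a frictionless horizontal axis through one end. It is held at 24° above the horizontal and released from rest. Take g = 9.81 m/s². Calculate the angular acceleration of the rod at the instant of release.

α ≈ 12.8 rad/s²

About the pivot, I = (1/3)ML² = (1/3)(5.54)(1.05)² = 2.036 kg·m².
The weight acts at the center, a distance L/2 = 0.5250 m from the pivot; τ = Mg(L/2) cos 24° = 26.07 N·m.
α = τ/I = 26.07/2.036 = 12.80 rad/s².
(Equivalently α = (3g/(2L)) cos 24° = 12.80 rad/s².)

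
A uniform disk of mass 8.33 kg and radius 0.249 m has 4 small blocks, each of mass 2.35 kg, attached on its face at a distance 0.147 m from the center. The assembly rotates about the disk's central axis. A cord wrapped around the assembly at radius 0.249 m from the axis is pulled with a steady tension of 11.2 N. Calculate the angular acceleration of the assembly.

I_disk = ½MR² = ½(8.33)(0.249)² = 0.2582 kg·m².
I_blocks = 4·m·r² = 4(2.35)(0.147)² = 0.2031 kg·m².
Total I = 0.4614 kg·m².
τ = F r = (11.2)(0.249) = 2.789 N·m.
α = τ/I = 2.789/0.4614 = 6.045 rad/s².

α ≈ 6.04 rad/s²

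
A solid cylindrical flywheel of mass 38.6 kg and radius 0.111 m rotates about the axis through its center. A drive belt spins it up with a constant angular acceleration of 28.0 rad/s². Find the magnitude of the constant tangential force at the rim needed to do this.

F ≈ 60.0 N

I = ½MR² = (1/2)(38.6)(0.111)² = 0.2378 kg·m².
The required torque is τ = Iα = (0.2378)(28.00) = 6.658 N·m.
A tangential force at the rim gives τ = FR, so F = τ/R = 6.658/0.111 = 59.98 N.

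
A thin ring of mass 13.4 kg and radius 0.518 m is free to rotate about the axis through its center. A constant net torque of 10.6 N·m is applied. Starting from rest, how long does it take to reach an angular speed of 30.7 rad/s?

t ≈ 10.4 s

I = MR² = (13.4)(0.518)² = 3.596 kg·m².
α = τ/I = 10.6/3.596 = 2.948 rad/s².
ω = αt ⇒ t = ω/α = 30.7/2.948 = 10.41 s.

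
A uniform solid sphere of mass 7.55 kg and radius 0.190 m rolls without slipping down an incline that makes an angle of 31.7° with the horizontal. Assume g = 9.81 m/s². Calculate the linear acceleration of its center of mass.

a ≈ 3.68 m/s²

Translation along the incline: Mg sinθ − f = Ma.
Rotation about the center: fR = Iα with I = (2/5)MR². No-slip gives a = αR, so f = (I/R²)a = (2/5)M a.
Substituting: Mg sinθ = (1 + 0.4000)Ma, so a = g sinθ/(1 + 0.4000) = (9.81) sin 31.7° / 1.400 = 3.682 m/s².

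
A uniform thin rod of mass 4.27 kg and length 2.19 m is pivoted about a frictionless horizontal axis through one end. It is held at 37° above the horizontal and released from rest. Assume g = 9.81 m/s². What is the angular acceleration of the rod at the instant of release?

α ≈ 5.37 rad/s²

About the pivot, I = (1/3)ML² = (1/3)(4.27)(2.19)² = 6.826 kg·m².
The weight acts at the center, a distance L/2 = 1.095 m from the pivot; τ = Mg(L/2) cos 37° = 36.63 N·m.
α = τ/I = 36.63/6.826 = 5.366 rad/s².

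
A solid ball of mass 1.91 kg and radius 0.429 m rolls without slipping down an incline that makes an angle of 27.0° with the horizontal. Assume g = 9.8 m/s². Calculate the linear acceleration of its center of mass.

a ≈ 3.18 m/s²

Translation along the incline: Mg sinθ − f = Ma.
Rotation about the center: fR = Iα with I = (2/5)MR². No-slip gives a = αR, so f = (I/R²)a = (2/5)M a.
Substituting: Mg sinθ = (1 + 0.4000)Ma, so a = g sinθ/(1 + 0.4000) = (9.8) sin 27.0° / 1.400 = 3.178 m/s².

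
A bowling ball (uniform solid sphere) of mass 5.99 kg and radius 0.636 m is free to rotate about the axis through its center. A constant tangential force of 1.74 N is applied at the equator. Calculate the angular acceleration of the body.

α ≈ 1.14 rad/s²

I = (2/5)MR² = (2/5)(5.99)(0.636)² = 0.9692 kg·m².
τ = F R = (1.74)(0.636) = 1.107 N·m.
Newton's second law for rotation, τ = Iα, gives α = τ/I = 1.107/0.9692 = 1.142 rad/s².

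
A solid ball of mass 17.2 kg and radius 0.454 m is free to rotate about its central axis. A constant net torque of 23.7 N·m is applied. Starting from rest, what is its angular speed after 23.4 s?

I = (2/5)MR² = (2/5)(17.2)(0.454)² = 1.418 kg·m².
α = τ/I = 23.7/1.418 = 16.71 rad/s².
ω = ω₀ + αt = 0 + (16.71)(23.4) = 391.1 rad/s.

ω ≈ 391 rad/s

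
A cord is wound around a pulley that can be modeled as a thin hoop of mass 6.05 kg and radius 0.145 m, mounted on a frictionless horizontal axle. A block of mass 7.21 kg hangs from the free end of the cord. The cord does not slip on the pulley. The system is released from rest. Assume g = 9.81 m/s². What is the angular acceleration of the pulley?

I = MR² = (6.05)(0.145)² = 0.1272 kg·m².
Block: mg − T = ma. Pulley: TR = Iα. No-slip: a = αR, so T = (I/R²)a = 6.050·a.
Then mg = (m + 6.050)a, so a = (7.21)(9.81)/(7.21 + 6.050) = 5.334 m/s².
α = a/R = 5.334/0.145 = 36.79 rad/s².

α ≈ 36.8 rad/s²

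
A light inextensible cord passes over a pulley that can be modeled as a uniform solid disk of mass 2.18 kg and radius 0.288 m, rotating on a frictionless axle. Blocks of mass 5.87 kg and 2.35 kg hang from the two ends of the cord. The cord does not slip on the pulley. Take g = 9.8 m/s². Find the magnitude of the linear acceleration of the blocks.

a ≈ 3.71 m/s²

I = ½MR² = (1/2)(2.18)(0.288)² = 0.09041 kg·m².
Heavier block: m₁g − T₁ = m₁a. Lighter block: T₂ − m₂g = m₂a.
Pulley: (T₁ − T₂)R = Iα = I(a/R), so T₁ − T₂ = (I/R²)a = (1/2)M_p a = 1.090·a.
Adding the three: (m₁ − m₂)g = (m₁ + m₂ + 1.090)a, so a = (5.87 − 2.35)(9.8)/(5.87 + 2.35 + 1.090) = 3.705 m/s².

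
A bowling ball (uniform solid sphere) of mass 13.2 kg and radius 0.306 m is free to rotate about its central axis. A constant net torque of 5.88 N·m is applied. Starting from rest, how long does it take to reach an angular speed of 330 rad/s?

t ≈ 27.7 s

I = (2/5)MR² = (2/5)(13.2)(0.306)² = 0.4944 kg·m².
α = τ/I = 5.88/0.4944 = 11.89 rad/s².
ω = αt ⇒ t = ω/α = 330/11.89 = 27.75 s.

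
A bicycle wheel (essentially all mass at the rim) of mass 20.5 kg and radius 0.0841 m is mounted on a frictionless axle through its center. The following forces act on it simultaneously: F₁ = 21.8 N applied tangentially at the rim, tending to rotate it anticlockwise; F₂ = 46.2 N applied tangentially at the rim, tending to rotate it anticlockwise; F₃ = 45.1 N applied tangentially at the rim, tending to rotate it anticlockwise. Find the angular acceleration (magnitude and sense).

I = MR² = (20.5)(0.0841)² = 0.1450 kg·m².
Taking anticlockwise as positive: τ₁ = +(21.8)(0.0841) = +1.833 N·m; τ₂ = +(46.2)(0.0841) = +3.885 N·m; τ₃ = +(45.1)(0.0841) = +3.793 N·m.
Net torque τ = 9.512 N·m.
α = τ/I = 9.512/0.1450 = 65.60 rad/s².

α ≈ 65.6 rad/s², anticlockwise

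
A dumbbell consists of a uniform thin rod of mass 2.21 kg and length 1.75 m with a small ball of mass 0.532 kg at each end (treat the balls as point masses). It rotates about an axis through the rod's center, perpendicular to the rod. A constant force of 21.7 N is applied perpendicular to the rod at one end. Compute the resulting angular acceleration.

α ≈ 13.8 rad/s²

I_rod = (1/12)ML² = (1/12)(2.21)(1.75)² = 0.5640 kg·m².
I_balls = 2·m·(L/2)² = 2(0.532)(0.8750)² = 0.8146 kg·m².
Total I = 1.379 kg·m².
τ = F·(L/2) = (21.7)(0.875) = 18.99 N·m.
α = τ/I = 18.99/1.379 = 13.77 rad/s².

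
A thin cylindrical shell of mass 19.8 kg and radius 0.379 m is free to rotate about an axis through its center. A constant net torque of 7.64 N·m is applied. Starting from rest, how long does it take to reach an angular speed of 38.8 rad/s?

I = MR² = (19.8)(0.379)² = 2.844 kg·m².
α = τ/I = 7.64/2.844 = 2.686 rad/s².
ω = αt ⇒ t = ω/α = 38.8/2.686 = 14.44 s.

t ≈ 14.4 s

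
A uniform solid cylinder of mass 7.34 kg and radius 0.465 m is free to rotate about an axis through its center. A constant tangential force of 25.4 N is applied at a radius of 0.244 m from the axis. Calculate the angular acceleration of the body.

I = ½MR² = (1/2)(7.34)(0.465)² = 0.7935 kg·m².
τ = F·r = (25.4)(0.244) = 6.198 N·m.
Newton's second law for rotation, τ = Iα, gives α = τ/I = 6.198/0.7935 = 7.810 rad/s².

α ≈ 7.81 rad/s²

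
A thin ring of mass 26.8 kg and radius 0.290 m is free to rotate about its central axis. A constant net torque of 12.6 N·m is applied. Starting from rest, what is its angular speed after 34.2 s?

ω ≈ 191 rad/s

I = MR² = (26.8)(0.290)² = 2.254 kg·m².
α = τ/I = 12.6/2.254 = 5.590 rad/s².
ω = ω₀ + αt = 0 + (5.590)(34.2) = 191.2 rad/s.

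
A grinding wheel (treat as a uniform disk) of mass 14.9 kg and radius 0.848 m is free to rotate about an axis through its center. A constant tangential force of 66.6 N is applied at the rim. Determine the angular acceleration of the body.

α ≈ 10.5 rad/s²

I = ½MR² = (1/2)(14.9)(0.848)² = 5.357 kg·m².
τ = F R = (66.6)(0.848) = 56.48 N·m.
From τ = Iα: α = 56.48/5.357 = 10.54 rad/s².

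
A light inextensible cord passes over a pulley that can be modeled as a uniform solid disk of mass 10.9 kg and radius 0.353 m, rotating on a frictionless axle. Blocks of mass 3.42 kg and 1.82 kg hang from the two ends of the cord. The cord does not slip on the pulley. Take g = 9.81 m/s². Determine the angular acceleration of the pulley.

I = ½MR² = (1/2)(10.9)(0.353)² = 0.6791 kg·m².
Heavier block: m₁g − T₁ = m₁a. Lighter block: T₂ − m₂g = m₂a.
Pulley: (T₁ − T₂)R = Iα = I(a/R), so T₁ − T₂ = (I/R²)a = (1/2)M_p a = 5.450·a.
Adding the three: (m₁ − m₂)g = (m₁ + m₂ + 5.450)a, so a = (3.42 − 1.82)(9.81)/(3.42 + 1.82 + 5.450) = 1.468 m/s².
α = a/R = 1.468/0.353 = 4.159 rad/s².

α ≈ 4.16 rad/s²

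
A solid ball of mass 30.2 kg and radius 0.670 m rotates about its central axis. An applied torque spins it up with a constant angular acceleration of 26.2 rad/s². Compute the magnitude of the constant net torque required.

I = (2/5)MR² = (2/5)(30.2)(0.670)² = 5.423 kg·m².
τ = Iα = (5.423)(26.20) = 142.1 N·m.

τ ≈ 142 N·m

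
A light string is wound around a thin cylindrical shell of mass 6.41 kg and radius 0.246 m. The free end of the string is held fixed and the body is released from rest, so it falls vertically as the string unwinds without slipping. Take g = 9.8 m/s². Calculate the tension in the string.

T ≈ 31.4 N

Translation: Mg − T = Ma. Rotation about the center: TR = Iα with I = MR².
With a = αR: T = (I/R²)a = M a, so Mg = (1 + 1.000)Ma.
a = g/(1 + 1.000) = 9.8/2.000 = 4.900 m/s².
T = 1.000·M·a = (1.000)(6.41)(4.900) = 31.41 N.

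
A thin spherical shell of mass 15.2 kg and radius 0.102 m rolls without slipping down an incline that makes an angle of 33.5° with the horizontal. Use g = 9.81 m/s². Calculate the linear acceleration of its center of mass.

a ≈ 3.25 m/s²

Translation along the incline: Mg sinθ − f = Ma.
Rotation about the center: fR = Iα with I = (2/3)MR². No-slip gives a = αR, so f = (I/R²)a = (2/3)M a.
Substituting: Mg sinθ = (1 + 0.6667)Ma, so a = g sinθ/(1 + 0.6667) = (9.81) sin 33.5° / 1.667 = 3.249 m/s².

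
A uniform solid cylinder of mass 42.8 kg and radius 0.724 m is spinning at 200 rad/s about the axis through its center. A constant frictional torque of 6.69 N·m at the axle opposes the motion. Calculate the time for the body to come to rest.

I = ½MR² = (1/2)(42.8)(0.724)² = 11.22 kg·m².
The net torque has magnitude 6.69 N·m, opposing ω.
|α| = τ/I = 6.690/11.22 = 0.5964 rad/s² (deceleration).
0 = ω₀ − |α|t ⇒ t = ω₀/|α| = 200/0.5964 = 335.3 s.

t ≈ 335 s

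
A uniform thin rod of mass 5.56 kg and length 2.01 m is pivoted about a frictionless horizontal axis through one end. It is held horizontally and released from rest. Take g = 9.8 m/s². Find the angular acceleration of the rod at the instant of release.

About the pivot, I = (1/3)ML² = (1/3)(5.56)(2.01)² = 7.488 kg·m².
The weight acts at the center, a distance L/2 = 1.005 m from the pivot; τ = Mg(L/2) = 54.76 N·m.
α = τ/I = 54.76/7.488 = 7.313 rad/s².

α ≈ 7.31 rad/s²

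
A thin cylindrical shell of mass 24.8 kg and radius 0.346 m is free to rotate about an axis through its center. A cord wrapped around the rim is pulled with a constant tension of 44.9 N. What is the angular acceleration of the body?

α ≈ 5.23 rad/s²

I = MR² = (24.8)(0.346)² = 2.969 kg·m².
τ = F R = (44.9)(0.346) = 15.54 N·m.
From τ = Iα: α = 15.54/2.969 = 5.233 rad/s².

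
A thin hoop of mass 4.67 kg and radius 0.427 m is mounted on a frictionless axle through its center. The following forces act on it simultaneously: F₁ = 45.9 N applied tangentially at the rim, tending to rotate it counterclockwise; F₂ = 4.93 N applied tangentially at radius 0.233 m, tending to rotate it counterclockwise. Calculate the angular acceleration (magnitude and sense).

I = MR² = (4.67)(0.427)² = 0.8515 kg·m².
Taking counterclockwise as positive: τ₁ = +(45.9)(0.427) = +19.60 N·m; τ₂ = +(4.93)(0.233) = +1.149 N·m.
Net torque τ = 20.75 N·m.
α = τ/I = 20.75/0.8515 = 24.37 rad/s².

α ≈ 24.4 rad/s², counterclockwise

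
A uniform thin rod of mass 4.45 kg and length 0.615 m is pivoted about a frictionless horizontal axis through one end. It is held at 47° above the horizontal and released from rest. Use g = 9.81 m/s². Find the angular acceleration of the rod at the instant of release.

α ≈ 16.3 rad/s²

About the pivot, I = (1/3)ML² = (1/3)(4.45)(0.615)² = 0.5610 kg·m².
The weight acts at the center, a distance L/2 = 0.3075 m from the pivot; τ = Mg(L/2) cos 47° = 9.155 N·m.
α = τ/I = 9.155/0.5610 = 16.32 rad/s².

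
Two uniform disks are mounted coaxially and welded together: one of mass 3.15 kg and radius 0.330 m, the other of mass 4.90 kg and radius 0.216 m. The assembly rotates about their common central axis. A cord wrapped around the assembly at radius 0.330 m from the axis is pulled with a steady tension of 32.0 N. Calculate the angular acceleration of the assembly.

I = ½M₁R₁² + ½M₂R₂² = ½(3.15)(0.330)² + ½(4.90)(0.216)² = 0.2858 kg·m².
τ = F r = (32.0)(0.330) = 10.56 N·m.
α = τ/I = 10.56/0.2858 = 36.95 rad/s².

α ≈ 36.9 rad/s²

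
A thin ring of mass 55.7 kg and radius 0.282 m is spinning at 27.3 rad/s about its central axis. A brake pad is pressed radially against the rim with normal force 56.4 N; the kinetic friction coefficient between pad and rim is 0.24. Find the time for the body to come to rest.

t ≈ 31.7 s

I = MR² = (55.7)(0.282)² = 4.429 kg·m².
Friction force f = μN = (0.24)(56.4) = 13.54 N at the rim; torque magnitude τ = fR = 3.817 N·m, opposing ω.
|α| = τ/I = 3.817/4.429 = 0.8618 rad/s² (deceleration).
0 = ω₀ − |α|t ⇒ t = ω₀/|α| = 27.3/0.8618 = 31.68 s.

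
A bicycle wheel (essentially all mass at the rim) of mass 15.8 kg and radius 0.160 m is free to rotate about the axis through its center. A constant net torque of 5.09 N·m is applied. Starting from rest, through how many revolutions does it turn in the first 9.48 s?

I = MR² = (15.8)(0.160)² = 0.4045 kg·m².
α = τ/I = 5.09/0.4045 = 12.58 rad/s².
θ = ½αt² = ½(12.58)(9.48)² = 565.5 rad.
Revolutions = θ/(2π) = 90.00.

≈ 90.0 revolutions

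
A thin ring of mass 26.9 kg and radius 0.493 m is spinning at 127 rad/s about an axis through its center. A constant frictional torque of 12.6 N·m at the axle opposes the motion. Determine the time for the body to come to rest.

t ≈ 65.9 s

I = MR² = (26.9)(0.493)² = 6.538 kg·m².
The net torque has magnitude 12.6 N·m, opposing ω.
|α| = τ/I = 12.60/6.538 = 1.927 rad/s² (deceleration).
0 = ω₀ − |α|t ⇒ t = ω₀/|α| = 127/1.927 = 65.90 s.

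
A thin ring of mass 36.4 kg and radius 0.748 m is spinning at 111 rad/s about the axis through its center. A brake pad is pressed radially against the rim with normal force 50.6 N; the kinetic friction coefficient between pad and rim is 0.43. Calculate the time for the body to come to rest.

I = MR² = (36.4)(0.748)² = 20.37 kg·m².
Friction force f = μN = (0.43)(50.6) = 21.76 N at the rim; torque magnitude τ = fR = 16.27 N·m, opposing ω.
|α| = τ/I = 16.27/20.37 = 0.7991 rad/s² (deceleration).
0 = ω₀ − |α|t ⇒ t = ω₀/|α| = 111/0.7991 = 138.9 s.

t ≈ 139 s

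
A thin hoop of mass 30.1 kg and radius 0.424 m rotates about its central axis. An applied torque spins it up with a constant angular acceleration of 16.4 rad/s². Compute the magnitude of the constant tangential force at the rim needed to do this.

F ≈ 209 N

I = MR² = (30.1)(0.424)² = 5.411 kg·m².
The required torque is τ = Iα = (5.411)(16.40) = 88.74 N·m.
A tangential force at the rim gives τ = FR, so F = τ/R = 88.74/0.424 = 209.3 N.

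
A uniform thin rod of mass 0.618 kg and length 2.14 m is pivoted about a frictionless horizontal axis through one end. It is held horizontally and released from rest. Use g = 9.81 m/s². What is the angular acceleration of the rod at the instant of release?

About the pivot, I = (1/3)ML² = (1/3)(0.618)(2.14)² = 0.9434 kg·m².
The weight acts at the center, a distance L/2 = 1.070 m from the pivot; τ = Mg(L/2) = 6.487 N·m.
α = τ/I = 6.487/0.9434 = 6.876 rad/s².

α ≈ 6.88 rad/s²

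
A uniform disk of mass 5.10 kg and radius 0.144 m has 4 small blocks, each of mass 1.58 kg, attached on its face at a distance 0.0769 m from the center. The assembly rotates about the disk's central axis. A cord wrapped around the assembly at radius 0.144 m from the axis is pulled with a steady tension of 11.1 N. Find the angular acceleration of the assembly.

α ≈ 17.7 rad/s²

I_disk = ½MR² = ½(5.10)(0.144)² = 0.05288 kg·m².
I_blocks = 4·m·r² = 4(1.58)(0.0769)² = 0.03737 kg·m².
Total I = 0.09025 kg·m².
τ = F r = (11.1)(0.144) = 1.598 N·m.
α = τ/I = 1.598/0.09025 = 17.71 rad/s².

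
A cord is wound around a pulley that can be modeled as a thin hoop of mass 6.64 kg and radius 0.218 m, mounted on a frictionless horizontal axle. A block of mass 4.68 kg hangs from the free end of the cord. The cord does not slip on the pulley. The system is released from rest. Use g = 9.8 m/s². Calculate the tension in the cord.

I = MR² = (6.64)(0.218)² = 0.3156 kg·m².
Block: mg − T = ma. Pulley: TR = Iα. No-slip: a = αR, so T = (I/R²)a = 6.640·a.
Then mg = (m + 6.640)a, so a = (4.68)(9.8)/(4.68 + 6.640) = 4.052 m/s².
T = 6.640·a = 26.90 N.

T ≈ 26.9 N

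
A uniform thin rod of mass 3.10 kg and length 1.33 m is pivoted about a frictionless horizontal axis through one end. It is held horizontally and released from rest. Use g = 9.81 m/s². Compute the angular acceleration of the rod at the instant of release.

About the pivot, I = (1/3)ML² = (1/3)(3.10)(1.33)² = 1.828 kg·m².
The weight acts at the center, a distance L/2 = 0.6650 m from the pivot; τ = Mg(L/2) = 20.22 N·m.
α = τ/I = 20.22/1.828 = 11.06 rad/s².

α ≈ 11.1 rad/s²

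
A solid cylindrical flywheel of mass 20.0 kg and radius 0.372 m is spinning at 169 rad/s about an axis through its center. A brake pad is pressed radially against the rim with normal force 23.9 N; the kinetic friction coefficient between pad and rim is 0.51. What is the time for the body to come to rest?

I = ½MR² = (1/2)(20.0)(0.372)² = 1.384 kg·m².
Friction force f = μN = (0.51)(23.9) = 12.19 N at the rim; torque magnitude τ = fR = 4.534 N·m, opposing ω.
|α| = τ/I = 4.534/1.384 = 3.277 rad/s² (deceleration).
0 = ω₀ − |α|t ⇒ t = ω₀/|α| = 169/3.277 = 51.58 s.

t ≈ 51.6 s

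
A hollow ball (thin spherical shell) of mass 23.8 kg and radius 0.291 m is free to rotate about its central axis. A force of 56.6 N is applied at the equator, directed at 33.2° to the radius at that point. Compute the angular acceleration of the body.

α ≈ 6.71 rad/s²

I = (2/3)MR² = (2/3)(23.8)(0.291)² = 1.344 kg·m².
Only the tangential component produces torque: τ = F R sinθ = (56.6)(0.291) sin 33.2° = 9.019 N·m.
Newton's second law for rotation, τ = Iα, gives α = τ/I = 9.019/1.344 = 6.712 rad/s².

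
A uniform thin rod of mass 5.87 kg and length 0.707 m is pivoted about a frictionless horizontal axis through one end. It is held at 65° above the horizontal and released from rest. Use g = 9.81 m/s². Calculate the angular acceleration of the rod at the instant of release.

About the pivot, I = (1/3)ML² = (1/3)(5.87)(0.707)² = 0.9780 kg·m².
The weight acts at the center, a distance L/2 = 0.3535 m from the pivot; τ = Mg(L/2) cos 65° = 8.603 N·m.
α = τ/I = 8.603/0.9780 = 8.796 rad/s².
(Equivalently α = (3g/(2L)) cos 65° = 8.796 rad/s².)

α ≈ 8.80 rad/s²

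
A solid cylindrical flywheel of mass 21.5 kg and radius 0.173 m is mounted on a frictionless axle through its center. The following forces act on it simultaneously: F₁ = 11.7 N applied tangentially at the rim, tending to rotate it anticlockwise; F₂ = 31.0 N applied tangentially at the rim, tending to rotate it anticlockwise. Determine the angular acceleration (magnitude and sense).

I = ½MR² = (1/2)(21.5)(0.173)² = 0.3217 kg·m².
Taking anticlockwise as positive: τ₁ = +(11.7)(0.173) = +2.024 N·m; τ₂ = +(31.0)(0.173) = +5.363 N·m.
Net torque τ = 7.387 N·m.
α = τ/I = 7.387/0.3217 = 22.96 rad/s².

α ≈ 23.0 rad/s², anticlockwise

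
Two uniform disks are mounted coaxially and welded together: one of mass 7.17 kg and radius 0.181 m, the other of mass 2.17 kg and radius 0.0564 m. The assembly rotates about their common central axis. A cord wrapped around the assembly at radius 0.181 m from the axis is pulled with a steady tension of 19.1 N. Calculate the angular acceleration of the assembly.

α ≈ 28.6 rad/s²

I = ½M₁R₁² + ½M₂R₂² = ½(7.17)(0.181)² + ½(2.17)(0.0564)² = 0.1209 kg·m².
τ = F r = (19.1)(0.181) = 3.457 N·m.
α = τ/I = 3.457/0.1209 = 28.59 rad/s².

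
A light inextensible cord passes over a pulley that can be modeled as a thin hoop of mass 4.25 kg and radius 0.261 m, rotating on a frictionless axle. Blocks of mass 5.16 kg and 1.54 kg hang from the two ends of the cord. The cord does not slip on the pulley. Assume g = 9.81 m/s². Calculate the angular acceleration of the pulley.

α ≈ 12.4 rad/s²

I = MR² = (4.25)(0.261)² = 0.2895 kg·m².
Heavier block: m₁g − T₁ = m₁a. Lighter block: T₂ − m₂g = m₂a.
Pulley: (T₁ − T₂)R = Iα = I(a/R), so T₁ − T₂ = (I/R²)a = 1·M_p a = 4.250·a.
Adding the three: (m₁ − m₂)g = (m₁ + m₂ + 4.250)a, so a = (5.16 − 1.54)(9.81)/(5.16 + 1.54 + 4.250) = 3.243 m/s².
α = a/R = 3.243/0.261 = 12.43 rad/s².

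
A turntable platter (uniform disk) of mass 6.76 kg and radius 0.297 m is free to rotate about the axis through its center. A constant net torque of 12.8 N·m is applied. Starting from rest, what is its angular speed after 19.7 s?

ω ≈ 846 rad/s

I = ½MR² = (1/2)(6.76)(0.297)² = 0.2981 kg·m².
α = τ/I = 12.8/0.2981 = 42.93 rad/s².
ω = ω₀ + αt = 0 + (42.93)(19.7) = 845.8 rad/s.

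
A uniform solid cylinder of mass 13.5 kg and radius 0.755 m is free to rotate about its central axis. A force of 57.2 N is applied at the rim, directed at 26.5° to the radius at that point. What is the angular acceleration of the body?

I = ½MR² = (1/2)(13.5)(0.755)² = 3.848 kg·m².
Only the tangential component produces torque: τ = F R sinθ = (57.2)(0.755) sin 26.5° = 19.27 N·m.
Newton's second law for rotation, τ = Iα, gives α = τ/I = 19.27/3.848 = 5.008 rad/s².

α ≈ 5.01 rad/s²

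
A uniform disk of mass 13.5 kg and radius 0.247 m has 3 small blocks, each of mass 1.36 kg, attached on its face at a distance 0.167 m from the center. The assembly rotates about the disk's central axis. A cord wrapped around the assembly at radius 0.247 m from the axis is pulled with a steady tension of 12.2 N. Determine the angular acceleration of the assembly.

I_disk = ½MR² = ½(13.5)(0.247)² = 0.4118 kg·m².
I_blocks = 3·m·r² = 3(1.36)(0.167)² = 0.1138 kg·m².
Total I = 0.5256 kg·m².
τ = F r = (12.2)(0.247) = 3.013 N·m.
α = τ/I = 3.013/0.5256 = 5.733 rad/s².

α ≈ 5.73 rad/s²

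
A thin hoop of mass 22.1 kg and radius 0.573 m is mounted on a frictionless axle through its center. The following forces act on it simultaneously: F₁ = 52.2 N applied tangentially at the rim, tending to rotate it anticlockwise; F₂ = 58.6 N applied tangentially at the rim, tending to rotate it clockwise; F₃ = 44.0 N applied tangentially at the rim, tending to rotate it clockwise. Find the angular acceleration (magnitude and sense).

α ≈ 3.98 rad/s², clockwise

I = MR² = (22.1)(0.573)² = 7.256 kg·m².
Taking anticlockwise as positive: τ₁ = +(52.2)(0.573) = +29.91 N·m; τ₂ = −(58.6)(0.573) = −33.58 N·m; τ₃ = −(44.0)(0.573) = −25.21 N·m.
Net torque τ = -28.88 N·m.
α = τ/I = -28.88/7.256 = -3.980 rad/s².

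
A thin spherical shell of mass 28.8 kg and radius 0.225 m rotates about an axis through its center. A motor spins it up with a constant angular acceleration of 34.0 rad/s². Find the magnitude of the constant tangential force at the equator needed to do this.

F ≈ 147 N

I = (2/3)MR² = (2/3)(28.8)(0.225)² = 0.9720 kg·m².
The required torque is τ = Iα = (0.9720)(34.00) = 33.05 N·m.
A tangential force at the equator gives τ = FR, so F = τ/R = 33.05/0.225 = 146.9 N.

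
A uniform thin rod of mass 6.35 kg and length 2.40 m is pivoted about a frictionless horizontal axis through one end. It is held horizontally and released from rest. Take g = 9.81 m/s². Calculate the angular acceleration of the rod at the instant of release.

α ≈ 6.13 rad/s²

About the pivot, I = (1/3)ML² = (1/3)(6.35)(2.40)² = 12.19 kg·m².
The weight acts at the center, a distance L/2 = 1.200 m from the pivot; τ = Mg(L/2) = 74.75 N·m.
α = τ/I = 74.75/12.19 = 6.131 rad/s².
(Equivalently α = (3g/(2L)) = 6.131 rad/s².)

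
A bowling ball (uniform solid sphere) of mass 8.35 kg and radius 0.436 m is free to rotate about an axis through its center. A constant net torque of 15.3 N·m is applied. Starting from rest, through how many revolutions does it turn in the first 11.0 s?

I = (2/5)MR² = (2/5)(8.35)(0.436)² = 0.6349 kg·m².
α = τ/I = 15.3/0.6349 = 24.10 rad/s².
θ = ½αt² = ½(24.10)(11.0)² = 1458 rad.
Revolutions = θ/(2π) = 232.0.

≈ 232 revolutions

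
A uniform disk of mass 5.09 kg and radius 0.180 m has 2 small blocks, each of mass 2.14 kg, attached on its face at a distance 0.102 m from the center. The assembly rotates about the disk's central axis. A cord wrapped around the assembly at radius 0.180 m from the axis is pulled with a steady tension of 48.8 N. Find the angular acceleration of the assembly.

I_disk = ½MR² = ½(5.09)(0.180)² = 0.08246 kg·m².
I_blocks = 2·m·r² = 2(2.14)(0.102)² = 0.04453 kg·m².
Total I = 0.1270 kg·m².
τ = F r = (48.8)(0.180) = 8.784 N·m.
α = τ/I = 8.784/0.1270 = 69.17 rad/s².

α ≈ 69.2 rad/s²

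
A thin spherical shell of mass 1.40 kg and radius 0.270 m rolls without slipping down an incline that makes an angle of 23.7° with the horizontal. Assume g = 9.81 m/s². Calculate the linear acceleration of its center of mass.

a ≈ 2.37 m/s²

Translation along the incline: Mg sinθ − f = Ma.
Rotation about the center: fR = Iα with I = (2/3)MR². No-slip gives a = αR, so f = (I/R²)a = (2/3)M a.
Substituting: Mg sinθ = (1 + 0.6667)Ma, so a = g sinθ/(1 + 0.6667) = (9.81) sin 23.7° / 1.667 = 2.366 m/s².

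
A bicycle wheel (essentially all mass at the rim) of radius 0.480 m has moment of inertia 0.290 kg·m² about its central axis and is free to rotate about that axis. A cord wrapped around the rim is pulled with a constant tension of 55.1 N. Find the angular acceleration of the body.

τ = F R = (55.1)(0.480) = 26.45 N·m.
From τ = Iα: α = 26.45/0.2900 = 91.20 rad/s².

α ≈ 91.2 rad/s²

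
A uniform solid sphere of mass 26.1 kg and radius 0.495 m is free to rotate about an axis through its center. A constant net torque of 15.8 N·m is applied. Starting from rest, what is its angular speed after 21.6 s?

ω ≈ 133 rad/s

I = (2/5)MR² = (2/5)(26.1)(0.495)² = 2.558 kg·m².
α = τ/I = 15.8/2.558 = 6.177 rad/s².
ω = ω₀ + αt = 0 + (6.177)(21.6) = 133.4 rad/s.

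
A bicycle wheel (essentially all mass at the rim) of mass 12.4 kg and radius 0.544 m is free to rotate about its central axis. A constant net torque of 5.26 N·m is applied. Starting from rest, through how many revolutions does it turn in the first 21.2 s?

≈ 51.3 revolutions

I = MR² = (12.4)(0.544)² = 3.670 kg·m².
α = τ/I = 5.26/3.670 = 1.433 rad/s².
θ = ½αt² = ½(1.433)(21.2)² = 322.1 rad.
Revolutions = θ/(2π) = 51.27.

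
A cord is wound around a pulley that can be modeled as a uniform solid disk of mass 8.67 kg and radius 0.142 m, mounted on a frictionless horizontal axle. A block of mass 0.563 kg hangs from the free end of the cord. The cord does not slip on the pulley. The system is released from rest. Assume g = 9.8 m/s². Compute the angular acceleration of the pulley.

α ≈ 7.93 rad/s²

I = ½MR² = (1/2)(8.67)(0.142)² = 0.08741 kg·m².
Block: mg − T = ma. Pulley: TR = Iα. No-slip: a = αR, so T = (I/R²)a = 4.335·a.
Then mg = (m + 4.335)a, so a = (0.563)(9.8)/(0.563 + 4.335) = 1.126 m/s².
α = a/R = 1.126/0.142 = 7.933 rad/s².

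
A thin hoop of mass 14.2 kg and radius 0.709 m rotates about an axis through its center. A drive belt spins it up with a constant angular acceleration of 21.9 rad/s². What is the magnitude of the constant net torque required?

I = MR² = (14.2)(0.709)² = 7.138 kg·m².
τ = Iα = (7.138)(21.90) = 156.3 N·m.

τ ≈ 156 N·m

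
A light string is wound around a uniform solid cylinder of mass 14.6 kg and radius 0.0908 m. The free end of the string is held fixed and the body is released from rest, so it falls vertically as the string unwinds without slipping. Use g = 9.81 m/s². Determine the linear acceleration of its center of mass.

Translation: Mg − T = Ma. Rotation about the center: TR = Iα with I = ½MR².
With a = αR: T = (I/R²)a = (1/2)M a, so Mg = (1 + 0.5000)Ma.
a = g/(1 + 0.5000) = 9.81/1.500 = 6.540 m/s².

a ≈ 6.54 m/s²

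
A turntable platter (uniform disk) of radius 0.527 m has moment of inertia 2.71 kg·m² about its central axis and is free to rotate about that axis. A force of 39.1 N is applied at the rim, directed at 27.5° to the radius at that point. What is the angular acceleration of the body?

Only the tangential component produces torque: τ = F R sinθ = (39.1)(0.527) sin 27.5° = 9.515 N·m.
Newton's second law for rotation, τ = Iα, gives α = τ/I = 9.515/2.710 = 3.511 rad/s².

α ≈ 3.51 rad/s²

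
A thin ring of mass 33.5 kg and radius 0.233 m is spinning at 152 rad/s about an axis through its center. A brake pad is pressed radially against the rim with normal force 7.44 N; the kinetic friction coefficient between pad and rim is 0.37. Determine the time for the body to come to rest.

t ≈ 431 s

I = MR² = (33.5)(0.233)² = 1.819 kg·m².
Friction force f = μN = (0.37)(7.44) = 2.753 N at the rim; torque magnitude τ = fR = 0.6414 N·m, opposing ω.
|α| = τ/I = 0.6414/1.819 = 0.3527 rad/s² (deceleration).
0 = ω₀ − |α|t ⇒ t = ω₀/|α| = 152/0.3527 = 431.0 s.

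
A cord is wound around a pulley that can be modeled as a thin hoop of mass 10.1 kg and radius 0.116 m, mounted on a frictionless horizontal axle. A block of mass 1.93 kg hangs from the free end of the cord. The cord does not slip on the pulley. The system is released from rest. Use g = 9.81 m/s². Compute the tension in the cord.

I = MR² = (10.1)(0.116)² = 0.1359 kg·m².
Block: mg − T = ma. Pulley: TR = Iα. No-slip: a = αR, so T = (I/R²)a = 10.10·a.
Then mg = (m + 10.10)a, so a = (1.93)(9.81)/(1.93 + 10.10) = 1.574 m/s².
T = 10.10·a = 15.90 N.

T ≈ 15.9 N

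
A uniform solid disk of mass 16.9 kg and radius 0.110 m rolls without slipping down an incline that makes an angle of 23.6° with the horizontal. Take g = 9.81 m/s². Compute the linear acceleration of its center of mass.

Translation along the incline: Mg sinθ − f = Ma.
Rotation about the center: fR = Iα with I = ½MR². No-slip gives a = αR, so f = (I/R²)a = (1/2)M a.
Substituting: Mg sinθ = (1 + 0.5000)Ma, so a = g sinθ/(1 + 0.5000) = (9.81) sin 23.6° / 1.500 = 2.618 m/s².

a ≈ 2.62 m/s²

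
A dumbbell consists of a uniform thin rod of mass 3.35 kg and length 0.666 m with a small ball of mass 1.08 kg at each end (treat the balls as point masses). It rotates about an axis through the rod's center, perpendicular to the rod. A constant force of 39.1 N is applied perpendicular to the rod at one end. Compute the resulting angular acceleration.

α ≈ 35.8 rad/s²

I_rod = (1/12)ML² = (1/12)(3.35)(0.666)² = 0.1238 kg·m².
I_balls = 2·m·(L/2)² = 2(1.08)(0.3330)² = 0.2395 kg·m².
Total I = 0.3633 kg·m².
τ = F·(L/2) = (39.1)(0.333) = 13.02 N·m.
α = τ/I = 13.02/0.3633 = 35.83 rad/s².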